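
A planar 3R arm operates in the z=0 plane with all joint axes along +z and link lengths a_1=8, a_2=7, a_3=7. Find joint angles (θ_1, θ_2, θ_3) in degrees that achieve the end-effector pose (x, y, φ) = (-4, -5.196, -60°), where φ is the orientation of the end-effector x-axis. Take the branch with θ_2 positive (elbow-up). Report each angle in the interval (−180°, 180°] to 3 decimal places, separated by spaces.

wrist centre = target − a_3·(cos φ, sin φ) = (-7.5000, 0.8662)
cos θ_2 = (57.0003−8²−7²)/(2·8·7) = -0.5000; θ_2 = 119.9998° (elbow-up)
β = atan2(0.8662,-7.5000) = 173.4121°; ψ = atan2(6.0622,4.5000) = 53.4132°
θ_1 = β − ψ = 119.9989°
θ_3 = φ − θ_1 − θ_2 = 60.0012° (wrapped to (-180°,180°])

119.999 120.000 60.001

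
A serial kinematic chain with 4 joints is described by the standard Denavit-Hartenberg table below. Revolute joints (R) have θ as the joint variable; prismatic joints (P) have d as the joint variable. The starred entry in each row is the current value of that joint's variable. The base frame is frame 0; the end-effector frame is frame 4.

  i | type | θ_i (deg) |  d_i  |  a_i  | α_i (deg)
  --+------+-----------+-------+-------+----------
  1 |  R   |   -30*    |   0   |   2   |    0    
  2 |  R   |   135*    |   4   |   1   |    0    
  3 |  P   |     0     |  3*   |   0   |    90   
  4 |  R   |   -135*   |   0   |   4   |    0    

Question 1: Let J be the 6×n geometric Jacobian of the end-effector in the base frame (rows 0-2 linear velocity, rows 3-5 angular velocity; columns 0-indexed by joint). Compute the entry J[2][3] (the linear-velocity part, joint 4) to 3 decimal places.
-2.828

axis z_3 = (0.9659,0.2588,0.0000); lever o_n−o_3 = (0.7321,-2.7321,-2.8284)
cross product → J_v[:, 3] = (-0.7321,2.7321,-2.8284)
J_ω[:, 3] = z_3
entry J[2][3] = -2.8284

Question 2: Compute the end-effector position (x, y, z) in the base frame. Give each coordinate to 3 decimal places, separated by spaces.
2.205 -2.766 4.172

after link 1: o_1 = (1.7321, -1.0000, 0.0000)
after link 2: o_2 = (1.4732, -0.0341, 4.0000)
after link 3: o_3 = (1.4732, -0.0341, 7.0000)
after link 4: o_4 = (2.2053, -2.7661, 4.1716)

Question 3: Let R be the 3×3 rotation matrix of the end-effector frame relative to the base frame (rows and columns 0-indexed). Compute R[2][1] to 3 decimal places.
End-effector y-axis (col 1 of R) = (-0.1830,0.6830,-0.7071)
R[2][1] = -0.7071

-0.707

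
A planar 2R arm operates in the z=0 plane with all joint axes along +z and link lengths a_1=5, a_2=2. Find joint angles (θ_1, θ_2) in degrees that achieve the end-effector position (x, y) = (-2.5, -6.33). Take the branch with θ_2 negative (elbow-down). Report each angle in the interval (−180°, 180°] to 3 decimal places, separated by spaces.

-103.100 -30.009

cos θ_2 = (46.3189−5²−2²)/(2·5·2) = 0.8659; θ_2 = -30.0092° (elbow-down)
β = atan2(-6.3300,-2.5000) = -111.5513°; ψ = atan2(-1.0003,6.7319) = -8.4516°
θ_1 = β − ψ = -103.0996°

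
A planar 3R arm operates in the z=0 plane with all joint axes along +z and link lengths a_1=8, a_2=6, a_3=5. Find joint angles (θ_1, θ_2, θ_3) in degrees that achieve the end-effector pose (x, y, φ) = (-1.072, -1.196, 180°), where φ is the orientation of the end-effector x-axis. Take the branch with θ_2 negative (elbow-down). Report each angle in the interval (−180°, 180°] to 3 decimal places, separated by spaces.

wrist centre = target − a_3·(cos φ, sin φ) = (3.9280, -1.1960)
cos θ_2 = (16.8596−8²−6²)/(2·8·6) = -0.8660; θ_2 = -150.0023° (elbow-down)
β = atan2(-1.1960,3.9280) = -16.9345°; ψ = atan2(-2.9998,2.8037) = -46.9349°
θ_1 = β − ψ = 30.0004°
θ_3 = φ − θ_1 − θ_2 = -59.9981° (wrapped to (-180°,180°])

30.000 -150.002 -59.998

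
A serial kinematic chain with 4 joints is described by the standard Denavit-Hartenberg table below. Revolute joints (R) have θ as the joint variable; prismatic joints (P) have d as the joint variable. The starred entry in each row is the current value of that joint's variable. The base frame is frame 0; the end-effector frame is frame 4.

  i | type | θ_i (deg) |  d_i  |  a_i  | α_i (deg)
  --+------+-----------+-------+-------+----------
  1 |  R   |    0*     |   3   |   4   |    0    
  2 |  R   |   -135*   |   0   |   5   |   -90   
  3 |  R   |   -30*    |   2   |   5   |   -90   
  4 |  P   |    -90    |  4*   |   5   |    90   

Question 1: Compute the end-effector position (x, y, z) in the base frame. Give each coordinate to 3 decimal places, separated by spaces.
0.938 -12.961 2.036

after link 1: o_1 = (4.0000, 0.0000, 3.0000)
after link 2: o_2 = (0.4645, -3.5355, 3.0000)
after link 3: o_3 = (-1.1832, -8.0116, 5.5000)
after link 4: o_4 = (0.9381, -12.9614, 2.0359)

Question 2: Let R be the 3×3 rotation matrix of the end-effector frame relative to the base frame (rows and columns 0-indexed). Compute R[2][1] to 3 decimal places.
End-effector y-axis (col 1 of R) = (-0.3536,-0.3536,-0.8660)
R[2][1] = -0.8660

-0.866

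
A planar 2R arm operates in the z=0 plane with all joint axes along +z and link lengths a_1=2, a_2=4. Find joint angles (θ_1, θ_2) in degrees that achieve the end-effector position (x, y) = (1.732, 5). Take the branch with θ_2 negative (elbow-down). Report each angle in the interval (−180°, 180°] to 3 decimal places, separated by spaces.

111.788 -60.001

cos θ_2 = (27.9998−2²−4²)/(2·2·4) = 0.5000; θ_2 = -60.0007° (elbow-down)
β = atan2(5.0000,1.7320) = 70.8939°; ψ = atan2(-3.4641,4.0000) = -40.8939°
θ_1 = β − ψ = 111.7878°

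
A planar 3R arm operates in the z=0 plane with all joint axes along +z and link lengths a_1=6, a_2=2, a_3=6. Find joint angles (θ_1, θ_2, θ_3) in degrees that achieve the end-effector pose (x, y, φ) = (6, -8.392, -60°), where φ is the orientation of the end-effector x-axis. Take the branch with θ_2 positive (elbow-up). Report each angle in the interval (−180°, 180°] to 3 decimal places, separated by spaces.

-59.994 150.009 -150.015

wrist centre = target − a_3·(cos φ, sin φ) = (3.0000, -3.1958)
cos θ_2 = (19.2134−6²−2²)/(2·6·2) = -0.8661; θ_2 = 150.0093° (elbow-up)
β = atan2(-3.1958,3.0000) = -46.8105°; ψ = atan2(0.9997,4.2678) = 13.1837°
θ_1 = β − ψ = -59.9942°
θ_3 = φ − θ_1 − θ_2 = -150.0151° (wrapped to (-180°,180°])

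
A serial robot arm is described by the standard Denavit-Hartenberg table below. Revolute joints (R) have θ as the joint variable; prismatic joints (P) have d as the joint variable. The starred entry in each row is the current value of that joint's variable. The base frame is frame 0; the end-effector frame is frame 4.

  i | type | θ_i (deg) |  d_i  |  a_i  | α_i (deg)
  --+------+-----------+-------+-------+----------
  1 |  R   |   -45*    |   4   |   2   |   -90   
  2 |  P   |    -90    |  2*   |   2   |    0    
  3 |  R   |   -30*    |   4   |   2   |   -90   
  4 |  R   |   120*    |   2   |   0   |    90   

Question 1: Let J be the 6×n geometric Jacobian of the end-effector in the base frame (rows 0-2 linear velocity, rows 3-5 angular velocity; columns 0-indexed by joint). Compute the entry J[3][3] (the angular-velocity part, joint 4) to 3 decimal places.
axis z_3 = (0.6124,-0.6124,0.5000); lever o_n−o_3 = (1.2247,-1.2247,1.0000)
cross product → J_v[:, 3] = (0.0000,0.0000,0.0000)
J_ω[:, 3] = z_3
entry J[3][3] = 0.6124

0.612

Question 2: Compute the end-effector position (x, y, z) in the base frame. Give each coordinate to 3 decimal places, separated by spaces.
6.174 2.311 8.732

after link 1: o_1 = (1.4142, -1.4142, 4.0000)
after link 2: o_2 = (2.8284, 0.0000, 6.0000)
after link 3: o_3 = (4.9497, 3.5355, 7.7321)
after link 4: o_4 = (6.1745, 2.3108, 8.7321)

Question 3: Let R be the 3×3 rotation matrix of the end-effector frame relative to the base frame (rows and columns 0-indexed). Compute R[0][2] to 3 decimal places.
-0.660

End-effector z-axis (col 2 of R) = (-0.6597,-0.0474,0.7500)
R[0][2] = -0.6597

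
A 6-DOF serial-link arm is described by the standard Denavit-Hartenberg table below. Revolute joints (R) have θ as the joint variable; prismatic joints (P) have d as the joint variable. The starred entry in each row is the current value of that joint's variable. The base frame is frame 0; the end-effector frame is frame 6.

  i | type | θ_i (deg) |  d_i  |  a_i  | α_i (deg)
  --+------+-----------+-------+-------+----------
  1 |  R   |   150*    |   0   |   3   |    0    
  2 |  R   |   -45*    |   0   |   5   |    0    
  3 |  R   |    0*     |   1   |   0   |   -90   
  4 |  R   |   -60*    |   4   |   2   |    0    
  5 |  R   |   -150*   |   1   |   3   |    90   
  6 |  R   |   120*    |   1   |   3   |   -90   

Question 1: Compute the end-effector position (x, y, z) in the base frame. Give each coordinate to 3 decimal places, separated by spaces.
after link 1: o_1 = (-2.5981, 1.5000, 0.0000)
after link 2: o_2 = (-3.8922, 6.3296, 0.0000)
after link 3: o_3 = (-3.8922, 6.3296, 1.0000)
after link 4: o_4 = (-8.0147, 6.2603, 2.7321)
after link 5: o_5 = (-8.3082, 3.4919, 1.2321)
after link 6: o_6 = (-11.2834, 4.5572, 1.1160)

-11.283 4.557 1.116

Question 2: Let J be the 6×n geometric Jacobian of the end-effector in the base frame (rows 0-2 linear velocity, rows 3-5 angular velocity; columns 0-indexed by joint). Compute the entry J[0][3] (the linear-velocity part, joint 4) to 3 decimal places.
axis z_3 = (-0.9659,-0.2588,0.0000); lever o_n−o_3 = (-7.3912,-1.7724,0.1160)
cross product → J_v[:, 3] = (-0.0300,0.1121,-0.2010)
J_ω[:, 3] = z_3
entry J[0][3] = -0.0300

-0.030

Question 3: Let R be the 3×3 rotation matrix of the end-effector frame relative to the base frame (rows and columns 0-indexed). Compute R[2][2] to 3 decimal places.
0.433

End-effector z-axis (col 2 of R) = (0.2888,0.8539,0.4330)
R[2][2] = 0.4330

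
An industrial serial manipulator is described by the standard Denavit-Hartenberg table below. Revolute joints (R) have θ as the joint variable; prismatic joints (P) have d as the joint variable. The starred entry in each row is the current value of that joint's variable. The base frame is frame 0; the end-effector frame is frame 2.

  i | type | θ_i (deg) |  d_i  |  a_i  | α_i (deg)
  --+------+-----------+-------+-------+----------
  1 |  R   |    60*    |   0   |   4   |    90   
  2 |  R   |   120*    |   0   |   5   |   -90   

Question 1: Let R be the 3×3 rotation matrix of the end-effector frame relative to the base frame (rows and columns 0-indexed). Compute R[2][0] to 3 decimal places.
0.866

End-effector x-axis (col 0 of R) = (-0.2500,-0.4330,0.8660)
R[2][0] = 0.8660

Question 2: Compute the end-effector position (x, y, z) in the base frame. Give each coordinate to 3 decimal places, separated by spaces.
0.750 1.299 4.330

after link 1: o_1 = (2.0000, 3.4641, 0.0000)
after link 2: o_2 = (0.7500, 1.2990, 4.3301)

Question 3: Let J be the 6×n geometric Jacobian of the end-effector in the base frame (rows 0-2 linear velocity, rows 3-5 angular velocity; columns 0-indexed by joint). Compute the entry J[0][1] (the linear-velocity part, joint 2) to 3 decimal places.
-2.165

axis z_1 = (0.8660,-0.5000,0.0000); lever o_n−o_1 = (-1.2500,-2.1651,4.3301)
cross product → J_v[:, 1] = (-2.1651,-3.7500,-2.5000)
J_ω[:, 1] = z_1
entry J[0][1] = -2.1651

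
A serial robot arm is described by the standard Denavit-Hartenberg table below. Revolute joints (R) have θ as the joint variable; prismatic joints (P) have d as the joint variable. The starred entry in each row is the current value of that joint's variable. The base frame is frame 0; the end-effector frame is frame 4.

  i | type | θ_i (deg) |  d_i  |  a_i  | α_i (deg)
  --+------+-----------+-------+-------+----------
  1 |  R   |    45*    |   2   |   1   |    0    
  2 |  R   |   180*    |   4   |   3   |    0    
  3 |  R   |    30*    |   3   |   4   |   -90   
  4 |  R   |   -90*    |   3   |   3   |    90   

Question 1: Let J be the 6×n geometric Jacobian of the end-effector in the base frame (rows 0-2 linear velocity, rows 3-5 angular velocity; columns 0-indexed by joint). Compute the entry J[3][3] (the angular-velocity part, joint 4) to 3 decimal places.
axis z_3 = (0.9659,-0.2588,0.0000); lever o_n−o_3 = (2.8978,-0.7765,3.0000)
cross product → J_v[:, 3] = (-0.7765,-2.8978,-0.0000)
J_ω[:, 3] = z_3
entry J[3][3] = 0.9659

0.966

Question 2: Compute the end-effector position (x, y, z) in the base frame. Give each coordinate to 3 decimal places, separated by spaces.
0.448 -6.054 12.000

after link 1: o_1 = (0.7071, 0.7071, 2.0000)
after link 2: o_2 = (-1.4142, -1.4142, 6.0000)
after link 3: o_3 = (-2.4495, -5.2779, 9.0000)
after link 4: o_4 = (0.4483, -6.0544, 12.0000)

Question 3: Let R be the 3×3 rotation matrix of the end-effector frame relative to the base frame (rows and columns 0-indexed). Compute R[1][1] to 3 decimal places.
End-effector y-axis (col 1 of R) = (0.9659,-0.2588,0.0000)
R[1][1] = -0.2588

-0.259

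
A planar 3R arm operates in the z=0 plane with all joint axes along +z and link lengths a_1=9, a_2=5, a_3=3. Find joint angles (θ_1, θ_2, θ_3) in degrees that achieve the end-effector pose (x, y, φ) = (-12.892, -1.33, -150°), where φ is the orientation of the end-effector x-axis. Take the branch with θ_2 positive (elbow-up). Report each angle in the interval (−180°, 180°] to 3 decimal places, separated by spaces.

149.998 90.004 -30.002

wrist centre = target − a_3·(cos φ, sin φ) = (-10.2939, 0.1700)
cos θ_2 = (105.9938−9²−5²)/(2·9·5) = -0.0001; θ_2 = 90.0040° (elbow-up)
β = atan2(0.1700,-10.2939) = 179.0539°; ψ = atan2(5.0000,8.9997) = 29.0555°
θ_1 = β − ψ = 149.9983°
θ_3 = φ − θ_1 − θ_2 = -30.0023° (wrapped to (-180°,180°])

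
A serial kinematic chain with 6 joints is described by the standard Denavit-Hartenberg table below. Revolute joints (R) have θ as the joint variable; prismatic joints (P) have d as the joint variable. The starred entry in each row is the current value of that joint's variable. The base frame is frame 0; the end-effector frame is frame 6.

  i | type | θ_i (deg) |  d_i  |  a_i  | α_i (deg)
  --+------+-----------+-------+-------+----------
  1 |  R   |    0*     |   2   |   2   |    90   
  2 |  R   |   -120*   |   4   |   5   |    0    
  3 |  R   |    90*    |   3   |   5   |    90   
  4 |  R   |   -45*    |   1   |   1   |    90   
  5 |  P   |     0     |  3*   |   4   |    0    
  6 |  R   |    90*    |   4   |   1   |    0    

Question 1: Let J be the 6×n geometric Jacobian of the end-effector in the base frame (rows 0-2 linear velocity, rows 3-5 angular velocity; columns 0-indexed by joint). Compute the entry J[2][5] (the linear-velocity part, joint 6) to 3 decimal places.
axis z_5 = (-0.6124,0.7071,0.3536); lever o_n−o_5 = (-2.9495,2.8284,0.5482)
cross product → J_v[:, 5] = (-0.6124,-0.7071,0.3536)
J_ω[:, 5] = z_5
entry J[2][5] = 0.3536

0.354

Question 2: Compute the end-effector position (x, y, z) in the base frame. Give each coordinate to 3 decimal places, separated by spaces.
after link 1: o_1 = (2.0000, 0.0000, 2.0000)
after link 2: o_2 = (-0.5000, -4.0000, -2.3301)
after link 3: o_3 = (3.8301, -7.0000, -4.8301)
after link 4: o_4 = (3.9425, -6.2929, -6.0497)
after link 5: o_5 = (4.5549, -1.3431, -6.4033)
after link 6: o_6 = (1.6054, 1.4853, -5.8551)

1.605 1.485 -5.855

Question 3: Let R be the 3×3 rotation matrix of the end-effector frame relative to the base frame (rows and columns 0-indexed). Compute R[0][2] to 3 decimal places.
End-effector z-axis (col 2 of R) = (-0.6124,0.7071,0.3536)
R[0][2] = -0.6124

-0.612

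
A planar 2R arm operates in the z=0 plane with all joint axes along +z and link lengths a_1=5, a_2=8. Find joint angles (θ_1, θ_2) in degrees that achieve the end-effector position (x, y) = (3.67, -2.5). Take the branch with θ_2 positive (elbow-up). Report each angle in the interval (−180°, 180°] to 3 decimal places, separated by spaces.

-149.997 149.999

cos θ_2 = (19.7189−5²−8²)/(2·5·8) = -0.8660; θ_2 = 149.9987° (elbow-up)
β = atan2(-2.5000,3.6700) = -34.2626°; ψ = atan2(4.0002,-1.9281) = 115.7344°
θ_1 = β − ψ = -149.9971°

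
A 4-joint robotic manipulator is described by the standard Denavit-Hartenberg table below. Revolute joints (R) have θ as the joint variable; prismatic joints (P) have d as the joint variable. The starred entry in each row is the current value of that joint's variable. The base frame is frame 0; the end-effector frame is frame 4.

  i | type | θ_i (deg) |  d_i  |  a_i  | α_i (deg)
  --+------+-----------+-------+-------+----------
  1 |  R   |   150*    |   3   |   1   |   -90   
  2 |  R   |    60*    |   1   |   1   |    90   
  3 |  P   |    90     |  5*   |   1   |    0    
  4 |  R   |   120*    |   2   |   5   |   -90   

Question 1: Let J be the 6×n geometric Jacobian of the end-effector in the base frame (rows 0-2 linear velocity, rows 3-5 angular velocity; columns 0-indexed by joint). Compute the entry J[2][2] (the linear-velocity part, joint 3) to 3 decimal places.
0.500

prismatic axis z_2 = (-0.7500,0.4330,0.5000)
J_v[:, 2] = z_2; J_ω[:, 2] = (0,0,0)
entry J[2][2] = 0.5000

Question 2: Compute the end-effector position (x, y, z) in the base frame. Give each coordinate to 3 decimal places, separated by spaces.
-4.424 3.132 9.384

after link 1: o_1 = (-0.8660, 0.5000, 3.0000)
after link 2: o_2 = (-1.7990, -0.1160, 2.1340)
after link 3: o_3 = (-6.0490, 1.1830, 4.6340)
after link 4: o_4 = (-4.4240, 3.1316, 9.3840)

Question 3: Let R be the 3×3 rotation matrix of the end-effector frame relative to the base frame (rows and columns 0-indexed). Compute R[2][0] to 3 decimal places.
End-effector x-axis (col 0 of R) = (0.6250,0.2165,0.7500)
R[2][0] = 0.7500

0.750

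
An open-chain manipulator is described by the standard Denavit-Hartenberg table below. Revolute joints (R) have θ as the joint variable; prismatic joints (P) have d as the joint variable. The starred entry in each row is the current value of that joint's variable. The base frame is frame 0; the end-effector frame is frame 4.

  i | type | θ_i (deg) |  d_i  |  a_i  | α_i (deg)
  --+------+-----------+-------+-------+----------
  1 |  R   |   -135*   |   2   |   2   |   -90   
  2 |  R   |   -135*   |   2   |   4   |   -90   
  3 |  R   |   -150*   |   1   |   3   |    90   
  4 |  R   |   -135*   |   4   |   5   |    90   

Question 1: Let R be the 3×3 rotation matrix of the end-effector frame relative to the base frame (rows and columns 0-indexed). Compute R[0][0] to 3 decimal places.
End-effector x-axis (col 0 of R) = (0.4097,0.9097,-0.0670)
R[0][0] = 0.4097

0.410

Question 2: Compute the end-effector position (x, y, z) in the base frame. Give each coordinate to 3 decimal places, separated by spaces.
-0.139 2.310 1.949

after link 1: o_1 = (-1.4142, -1.4142, 2.0000)
after link 2: o_2 = (2.0000, -0.8284, 4.8284)
after link 3: o_3 = (1.2616, -3.6881, 3.6984)
after link 4: o_4 = (-0.1392, 2.3101, 1.9493)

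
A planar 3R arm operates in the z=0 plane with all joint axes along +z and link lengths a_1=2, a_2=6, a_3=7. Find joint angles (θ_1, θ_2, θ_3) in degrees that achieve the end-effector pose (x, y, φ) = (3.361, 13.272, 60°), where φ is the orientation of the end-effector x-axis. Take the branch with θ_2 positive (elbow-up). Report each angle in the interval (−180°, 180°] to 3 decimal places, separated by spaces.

45.004 59.998 -45.002

wrist centre = target − a_3·(cos φ, sin φ) = (-0.1390, 7.2098)
cos θ_2 = (52.0009−2²−6²)/(2·2·6) = 0.5000; θ_2 = 59.9976° (elbow-up)
β = atan2(7.2098,-0.1390) = 91.1045°; ψ = atan2(5.1960,5.0002) = 46.1002°
θ_1 = β − ψ = 45.0043°
θ_3 = φ − θ_1 − θ_2 = -45.0019° (wrapped to (-180°,180°])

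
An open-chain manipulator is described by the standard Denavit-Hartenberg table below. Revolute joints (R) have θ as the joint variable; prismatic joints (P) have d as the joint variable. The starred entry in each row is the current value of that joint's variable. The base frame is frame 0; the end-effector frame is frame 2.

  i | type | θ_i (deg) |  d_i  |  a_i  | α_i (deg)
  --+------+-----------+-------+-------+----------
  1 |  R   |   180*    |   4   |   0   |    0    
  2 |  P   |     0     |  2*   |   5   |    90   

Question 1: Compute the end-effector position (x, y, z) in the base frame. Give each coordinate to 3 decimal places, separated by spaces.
after link 1: o_1 = (0.0000, 0.0000, 4.0000)
after link 2: o_2 = (-5.0000, 0.0000, 6.0000)

-5.000 0.000 6.000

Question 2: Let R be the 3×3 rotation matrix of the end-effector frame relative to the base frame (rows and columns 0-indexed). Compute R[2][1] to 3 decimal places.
End-effector y-axis (col 1 of R) = (-0.0000,-0.0000,1.0000)
R[2][1] = 1.0000

1.000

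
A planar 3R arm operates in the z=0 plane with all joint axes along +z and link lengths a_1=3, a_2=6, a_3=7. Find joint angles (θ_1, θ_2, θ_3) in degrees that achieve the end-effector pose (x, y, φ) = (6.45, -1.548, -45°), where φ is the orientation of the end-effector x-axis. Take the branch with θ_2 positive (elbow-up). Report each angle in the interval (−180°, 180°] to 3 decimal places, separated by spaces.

-60.007 150.001 -134.995

wrist centre = target − a_3·(cos φ, sin φ) = (1.5003, 3.4017)
cos θ_2 = (13.8226−3²−6²)/(2·3·6) = -0.8660; θ_2 = 150.0014° (elbow-up)
β = atan2(3.4017,1.5003) = 66.2014°; ψ = atan2(2.9999,-2.1962) = 126.2081°
θ_1 = β − ψ = -60.0067°
θ_3 = φ − θ_1 − θ_2 = -134.9947° (wrapped to (-180°,180°])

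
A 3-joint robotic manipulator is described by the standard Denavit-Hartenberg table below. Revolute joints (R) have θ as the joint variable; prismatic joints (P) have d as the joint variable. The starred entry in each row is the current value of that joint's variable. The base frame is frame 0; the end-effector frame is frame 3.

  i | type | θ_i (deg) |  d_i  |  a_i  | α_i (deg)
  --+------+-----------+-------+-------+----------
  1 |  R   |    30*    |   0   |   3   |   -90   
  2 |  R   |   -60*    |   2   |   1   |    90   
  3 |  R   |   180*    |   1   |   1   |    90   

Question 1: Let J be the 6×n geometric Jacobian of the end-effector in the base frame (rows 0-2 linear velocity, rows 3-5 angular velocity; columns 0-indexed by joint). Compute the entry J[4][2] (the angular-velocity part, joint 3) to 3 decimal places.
axis z_2 = (-0.7500,-0.4330,0.5000); lever o_n−o_2 = (-1.1830,-0.6830,-0.3660)
cross product → J_v[:, 2] = (0.5000,-0.8660,-0.0000)
J_ω[:, 2] = z_2
entry J[4][2] = -0.4330

-0.433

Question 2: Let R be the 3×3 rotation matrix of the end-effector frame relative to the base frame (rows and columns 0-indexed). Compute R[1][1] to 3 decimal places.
End-effector y-axis (col 1 of R) = (-0.7500,-0.4330,0.5000)
R[1][1] = -0.4330

-0.433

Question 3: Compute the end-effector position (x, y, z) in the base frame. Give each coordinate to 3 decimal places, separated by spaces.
after link 1: o_1 = (2.5981, 1.5000, 0.0000)
after link 2: o_2 = (2.0311, 3.4821, 0.8660)
after link 3: o_3 = (0.8481, 2.7990, 0.5000)

0.848 2.799 0.500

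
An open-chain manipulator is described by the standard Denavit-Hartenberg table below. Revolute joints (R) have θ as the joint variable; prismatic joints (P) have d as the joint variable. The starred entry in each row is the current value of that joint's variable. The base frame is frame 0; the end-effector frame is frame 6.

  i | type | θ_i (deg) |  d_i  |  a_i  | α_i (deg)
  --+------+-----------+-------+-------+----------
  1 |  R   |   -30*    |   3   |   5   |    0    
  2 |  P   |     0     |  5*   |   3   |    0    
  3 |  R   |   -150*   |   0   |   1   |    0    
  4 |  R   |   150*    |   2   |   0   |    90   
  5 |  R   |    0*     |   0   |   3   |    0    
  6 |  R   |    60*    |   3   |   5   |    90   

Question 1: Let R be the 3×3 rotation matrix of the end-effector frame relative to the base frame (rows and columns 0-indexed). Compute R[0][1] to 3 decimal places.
End-effector y-axis (col 1 of R) = (-0.5000,-0.8660,0.0000)
R[0][1] = -0.5000

-0.500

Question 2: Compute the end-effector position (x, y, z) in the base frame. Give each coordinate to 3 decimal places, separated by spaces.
after link 1: o_1 = (4.3301, -2.5000, 3.0000)
after link 2: o_2 = (6.9282, -4.0000, 8.0000)
after link 3: o_3 = (5.9282, -4.0000, 8.0000)
after link 4: o_4 = (5.9282, -4.0000, 10.0000)
after link 5: o_5 = (8.5263, -5.5000, 10.0000)
after link 6: o_6 = (9.1913, -9.3481, 14.3301)

9.191 -9.348 14.330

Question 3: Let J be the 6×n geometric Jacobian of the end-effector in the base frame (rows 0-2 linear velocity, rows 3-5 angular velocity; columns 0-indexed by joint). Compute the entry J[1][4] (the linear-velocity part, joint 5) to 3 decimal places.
2.165

axis z_4 = (-0.5000,-0.8660,0.0000); lever o_n−o_4 = (3.2631,-5.3481,4.3301)
cross product → J_v[:, 4] = (-3.7500,2.1651,5.5000)
J_ω[:, 4] = z_4
entry J[1][4] = 2.1651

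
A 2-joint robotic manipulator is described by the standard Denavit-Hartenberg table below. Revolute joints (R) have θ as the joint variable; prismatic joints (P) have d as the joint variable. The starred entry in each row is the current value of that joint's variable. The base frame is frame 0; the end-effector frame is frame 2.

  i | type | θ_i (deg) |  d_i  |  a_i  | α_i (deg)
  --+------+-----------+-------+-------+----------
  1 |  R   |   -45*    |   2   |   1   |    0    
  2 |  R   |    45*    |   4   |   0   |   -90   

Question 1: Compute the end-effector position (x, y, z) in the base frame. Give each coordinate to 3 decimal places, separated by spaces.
0.707 -0.707 6.000

after link 1: o_1 = (0.7071, -0.7071, 2.0000)
after link 2: o_2 = (0.7071, -0.7071, 6.0000)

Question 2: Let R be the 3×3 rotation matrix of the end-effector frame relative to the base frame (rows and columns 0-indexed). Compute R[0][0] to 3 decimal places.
End-effector x-axis (col 0 of R) = (1.0000,0.0000,0.0000)
R[0][0] = 1.0000

1.000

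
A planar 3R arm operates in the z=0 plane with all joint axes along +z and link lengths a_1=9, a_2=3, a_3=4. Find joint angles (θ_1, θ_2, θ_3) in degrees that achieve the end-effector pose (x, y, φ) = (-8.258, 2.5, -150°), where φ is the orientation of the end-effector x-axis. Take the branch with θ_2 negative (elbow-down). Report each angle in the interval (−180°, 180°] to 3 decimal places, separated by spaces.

wrist centre = target − a_3·(cos φ, sin φ) = (-4.7939, 4.5000)
cos θ_2 = (43.2315−9²−3²)/(2·9·3) = -0.8661; θ_2 = -150.0067° (elbow-down)
β = atan2(4.5000,-4.7939) = 136.8112°; ψ = atan2(-1.4997,6.4017) = -13.1845°
θ_1 = β − ψ = 149.9958°
θ_3 = φ − θ_1 − θ_2 = -149.9891° (wrapped to (-180°,180°])

149.996 -150.007 -149.989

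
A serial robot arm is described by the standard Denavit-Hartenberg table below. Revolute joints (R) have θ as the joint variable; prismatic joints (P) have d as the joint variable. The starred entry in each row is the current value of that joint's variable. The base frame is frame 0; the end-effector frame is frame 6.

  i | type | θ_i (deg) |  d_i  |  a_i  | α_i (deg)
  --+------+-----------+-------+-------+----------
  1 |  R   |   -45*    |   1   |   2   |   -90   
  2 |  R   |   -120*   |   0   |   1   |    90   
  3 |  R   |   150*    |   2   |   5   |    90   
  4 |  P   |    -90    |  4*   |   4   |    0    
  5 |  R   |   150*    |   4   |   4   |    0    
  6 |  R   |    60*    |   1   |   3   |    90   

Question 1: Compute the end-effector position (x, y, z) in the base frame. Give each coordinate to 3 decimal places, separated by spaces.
after link 1: o_1 = (1.4142, -1.4142, 1.0000)
after link 2: o_2 = (1.0607, -1.0607, 1.8660)
after link 3: o_3 = (3.1346, 0.4009, -2.8840)
after link 4: o_4 = (7.3265, 1.1080, 0.8481)
after link 5: o_5 = (8.2670, 6.4807, -0.6519)
after link 6: o_6 = (6.1220, 8.7898, -0.3929)

6.122 8.790 -0.393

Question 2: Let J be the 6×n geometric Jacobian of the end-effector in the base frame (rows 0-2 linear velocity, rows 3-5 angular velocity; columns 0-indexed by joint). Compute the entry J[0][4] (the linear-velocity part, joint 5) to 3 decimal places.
axis z_4 = (0.4356,0.7891,0.4330); lever o_n−o_4 = (-1.2045,7.6817,-1.2410)
cross product → J_v[:, 4] = (-4.3056,0.0190,4.2966)
J_ω[:, 4] = z_4
entry J[0][4] = -4.3056

-4.306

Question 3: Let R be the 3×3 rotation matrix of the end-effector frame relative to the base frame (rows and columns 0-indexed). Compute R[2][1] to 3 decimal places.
0.433

End-effector y-axis (col 1 of R) = (0.4356,0.7891,0.4330)
R[2][1] = 0.4330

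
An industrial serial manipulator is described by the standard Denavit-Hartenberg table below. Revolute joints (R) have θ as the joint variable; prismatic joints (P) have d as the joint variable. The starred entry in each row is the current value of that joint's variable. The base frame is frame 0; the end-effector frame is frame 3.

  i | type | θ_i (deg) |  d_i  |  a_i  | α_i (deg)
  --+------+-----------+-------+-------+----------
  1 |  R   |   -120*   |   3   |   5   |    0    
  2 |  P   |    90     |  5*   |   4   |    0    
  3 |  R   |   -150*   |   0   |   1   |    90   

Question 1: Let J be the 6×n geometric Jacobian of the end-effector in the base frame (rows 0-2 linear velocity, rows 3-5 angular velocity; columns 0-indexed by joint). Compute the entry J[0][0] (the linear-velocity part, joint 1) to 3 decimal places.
6.330

axis z_0 = ẑ; lever o_n−o_0 = (-0.0359,-6.3301,8.0000)
cross product → J_v[:, 0] = (6.3301,-0.0359,0.0000)
J_ω[:, 0] = z_0
entry J[0][0] = 6.3301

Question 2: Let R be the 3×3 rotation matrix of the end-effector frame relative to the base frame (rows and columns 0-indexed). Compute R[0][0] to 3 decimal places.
-1.000

End-effector x-axis (col 0 of R) = (-1.0000,-0.0000,0.0000)
R[0][0] = -1.0000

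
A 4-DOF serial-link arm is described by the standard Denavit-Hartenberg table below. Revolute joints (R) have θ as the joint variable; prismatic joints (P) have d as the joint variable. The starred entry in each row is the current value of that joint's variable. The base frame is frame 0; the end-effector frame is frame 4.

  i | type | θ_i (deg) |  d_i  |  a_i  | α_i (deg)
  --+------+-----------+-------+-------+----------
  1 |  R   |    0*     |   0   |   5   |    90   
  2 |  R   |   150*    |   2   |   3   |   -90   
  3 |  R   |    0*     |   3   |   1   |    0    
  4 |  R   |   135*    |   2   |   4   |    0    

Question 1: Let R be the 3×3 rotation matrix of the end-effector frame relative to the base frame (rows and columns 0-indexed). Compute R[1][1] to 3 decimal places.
End-effector y-axis (col 1 of R) = (0.6124,-0.7071,-0.3536)
R[1][1] = -0.7071

-0.707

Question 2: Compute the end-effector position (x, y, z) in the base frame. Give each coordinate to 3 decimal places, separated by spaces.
1.485 0.828 -3.744

after link 1: o_1 = (5.0000, 0.0000, 0.0000)
after link 2: o_2 = (2.4019, -2.0000, 1.5000)
after link 3: o_3 = (0.0359, -2.0000, -0.5981)
after link 4: o_4 = (1.4854, 0.8284, -3.7443)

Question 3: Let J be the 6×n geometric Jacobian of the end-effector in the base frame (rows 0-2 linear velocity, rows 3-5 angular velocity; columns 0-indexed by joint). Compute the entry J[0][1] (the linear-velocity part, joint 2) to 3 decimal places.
axis z_1 = (0.0000,-1.0000,0.0000); lever o_n−o_1 = (-3.5146,0.8284,-3.7443)
cross product → J_v[:, 1] = (3.7443,-0.0000,-3.5146)
J_ω[:, 1] = z_1
entry J[0][1] = 3.7443

3.744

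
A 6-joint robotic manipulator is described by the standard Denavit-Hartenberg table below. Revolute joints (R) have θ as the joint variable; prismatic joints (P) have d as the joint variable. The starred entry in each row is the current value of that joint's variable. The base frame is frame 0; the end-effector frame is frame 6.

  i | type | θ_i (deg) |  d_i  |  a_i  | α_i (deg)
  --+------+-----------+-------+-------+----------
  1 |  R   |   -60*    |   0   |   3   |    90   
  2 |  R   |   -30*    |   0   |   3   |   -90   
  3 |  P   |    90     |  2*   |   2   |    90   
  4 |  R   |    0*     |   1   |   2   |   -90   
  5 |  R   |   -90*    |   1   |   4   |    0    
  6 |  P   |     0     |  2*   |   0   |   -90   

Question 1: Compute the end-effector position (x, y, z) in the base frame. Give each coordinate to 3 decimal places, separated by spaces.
9.678 -8.763 0.330

after link 1: o_1 = (1.5000, -2.5981, 0.0000)
after link 2: o_2 = (2.7990, -4.8481, -1.5000)
after link 3: o_3 = (5.0311, -4.7141, 0.2321)
after link 4: o_4 = (7.1962, -4.4641, -0.2679)
after link 5: o_5 = (9.1782, -7.8971, -1.4019)
after link 6: o_6 = (9.6782, -8.7631, 0.3301)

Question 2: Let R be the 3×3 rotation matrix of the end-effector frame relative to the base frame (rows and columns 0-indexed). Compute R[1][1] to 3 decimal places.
End-effector y-axis (col 1 of R) = (-0.2500,0.4330,-0.8660)
R[1][1] = 0.4330

0.433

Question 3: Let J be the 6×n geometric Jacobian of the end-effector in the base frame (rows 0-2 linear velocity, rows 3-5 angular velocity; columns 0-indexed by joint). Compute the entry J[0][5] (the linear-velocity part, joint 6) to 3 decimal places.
prismatic axis z_5 = (0.2500,-0.4330,0.8660)
J_v[:, 5] = z_5; J_ω[:, 5] = (0,0,0)
entry J[0][5] = 0.2500

0.250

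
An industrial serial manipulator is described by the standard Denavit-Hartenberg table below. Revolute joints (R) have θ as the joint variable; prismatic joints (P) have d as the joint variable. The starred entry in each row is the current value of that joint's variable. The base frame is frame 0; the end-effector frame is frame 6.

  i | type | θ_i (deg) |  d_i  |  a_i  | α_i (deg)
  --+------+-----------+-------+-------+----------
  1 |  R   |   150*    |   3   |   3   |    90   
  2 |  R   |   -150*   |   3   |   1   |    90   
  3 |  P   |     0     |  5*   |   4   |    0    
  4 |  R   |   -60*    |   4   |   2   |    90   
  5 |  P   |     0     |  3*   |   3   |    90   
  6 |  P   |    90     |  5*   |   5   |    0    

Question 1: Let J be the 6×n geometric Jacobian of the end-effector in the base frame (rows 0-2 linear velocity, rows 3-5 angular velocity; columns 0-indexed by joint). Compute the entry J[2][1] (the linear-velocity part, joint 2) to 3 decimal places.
-2.495

axis z_1 = (0.5000,0.8660,0.0000); lever o_n−o_1 = (-0.5042,-5.8636,3.1782)
cross product → J_v[:, 1] = (2.7524,-1.5891,-2.4952)
J_ω[:, 1] = z_1
entry J[2][1] = -2.4952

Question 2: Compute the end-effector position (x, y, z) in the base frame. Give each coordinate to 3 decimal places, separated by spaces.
-3.102 -4.364 6.178

after link 1: o_1 = (-2.5981, 1.5000, 3.0000)
after link 2: o_2 = (-0.3481, 3.6651, 2.5000)
after link 3: o_3 = (4.8170, 0.6830, 4.8301)
after link 4: o_4 = (6.4330, -2.2500, 7.7942)
after link 5: o_5 = (3.5604, -5.3236, 8.3433)
after link 6: o_6 = (-3.1022, -4.3636, 6.1782)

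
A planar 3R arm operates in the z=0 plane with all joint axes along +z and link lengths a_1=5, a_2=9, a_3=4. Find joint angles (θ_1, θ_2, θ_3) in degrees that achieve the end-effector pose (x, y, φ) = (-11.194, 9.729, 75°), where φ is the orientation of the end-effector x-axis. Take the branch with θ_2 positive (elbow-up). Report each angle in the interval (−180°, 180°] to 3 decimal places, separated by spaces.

wrist centre = target − a_3·(cos φ, sin φ) = (-12.2293, 5.8653)
cos θ_2 = (183.9569−5²−9²)/(2·5·9) = 0.8662; θ_2 = 29.9814° (elbow-up)
β = atan2(5.8653,-12.2293) = 154.3771°; ψ = atan2(4.4975,12.7957) = 19.3657°
θ_1 = β − ψ = 135.0114°
θ_3 = φ − θ_1 − θ_2 = -89.9928° (wrapped to (-180°,180°])

135.011 29.981 -89.993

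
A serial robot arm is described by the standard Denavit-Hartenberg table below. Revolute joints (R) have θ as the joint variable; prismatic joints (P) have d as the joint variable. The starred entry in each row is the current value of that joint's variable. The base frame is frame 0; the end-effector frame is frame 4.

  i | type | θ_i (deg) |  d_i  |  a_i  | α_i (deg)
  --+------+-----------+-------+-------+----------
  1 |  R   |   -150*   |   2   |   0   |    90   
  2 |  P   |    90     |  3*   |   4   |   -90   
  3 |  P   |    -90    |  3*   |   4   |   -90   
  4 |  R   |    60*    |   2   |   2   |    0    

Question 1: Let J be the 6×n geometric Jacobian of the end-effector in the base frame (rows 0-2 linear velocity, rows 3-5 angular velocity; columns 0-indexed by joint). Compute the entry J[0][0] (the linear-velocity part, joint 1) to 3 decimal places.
axis z_0 = ẑ; lever o_n−o_0 = (-2.9019,7.5622,8.0000)
cross product → J_v[:, 0] = (-7.5622,-2.9019,0.0000)
J_ω[:, 0] = z_0
entry J[0][0] = -7.5622

-7.562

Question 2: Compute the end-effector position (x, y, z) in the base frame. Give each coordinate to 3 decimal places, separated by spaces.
after link 1: o_1 = (0.0000, 0.0000, 2.0000)
after link 2: o_2 = (-1.5000, 2.5981, 6.0000)
after link 3: o_3 = (-0.9019, 7.5622, 6.0000)
after link 4: o_4 = (-2.9019, 7.5622, 8.0000)

-2.902 7.562 8.000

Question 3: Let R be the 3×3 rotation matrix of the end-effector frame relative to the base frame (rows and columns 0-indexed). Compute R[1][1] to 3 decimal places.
End-effector y-axis (col 1 of R) = (-0.0000,-1.0000,-0.0000)
R[1][1] = -1.0000

-1.000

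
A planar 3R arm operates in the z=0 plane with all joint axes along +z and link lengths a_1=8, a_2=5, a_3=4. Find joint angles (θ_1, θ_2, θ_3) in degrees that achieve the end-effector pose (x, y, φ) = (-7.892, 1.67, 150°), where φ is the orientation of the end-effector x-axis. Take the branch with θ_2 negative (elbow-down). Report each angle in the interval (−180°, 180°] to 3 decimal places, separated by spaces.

wrist centre = target − a_3·(cos φ, sin φ) = (-4.4279, -0.3300)
cos θ_2 = (19.7152−8²−5²)/(2·8·5) = -0.8661; θ_2 = -150.0040° (elbow-down)
β = atan2(-0.3300,-4.4279) = -175.7378°; ψ = atan2(-2.4997,3.6697) = -34.2616°
θ_1 = β − ψ = -141.4761°
θ_3 = φ − θ_1 − θ_2 = 81.4801° (wrapped to (-180°,180°])

-141.476 -150.004 81.480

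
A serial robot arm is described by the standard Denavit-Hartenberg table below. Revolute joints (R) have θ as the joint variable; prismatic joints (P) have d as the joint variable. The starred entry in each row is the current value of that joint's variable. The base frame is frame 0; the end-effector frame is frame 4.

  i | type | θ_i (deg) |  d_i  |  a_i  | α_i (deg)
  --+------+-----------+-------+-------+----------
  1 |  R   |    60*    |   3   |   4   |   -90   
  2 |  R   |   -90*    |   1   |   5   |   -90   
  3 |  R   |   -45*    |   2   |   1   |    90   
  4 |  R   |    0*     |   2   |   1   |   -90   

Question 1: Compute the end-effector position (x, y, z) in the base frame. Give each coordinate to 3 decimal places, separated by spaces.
-0.316 7.110 8.000

after link 1: o_1 = (2.0000, 3.4641, 3.0000)
after link 2: o_2 = (1.1340, 3.9641, 8.0000)
after link 3: o_3 = (1.5216, 6.0497, 8.7071)
after link 4: o_4 = (-0.3155, 7.1104, 8.0000)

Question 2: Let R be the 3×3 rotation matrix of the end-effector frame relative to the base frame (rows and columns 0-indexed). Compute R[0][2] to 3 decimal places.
End-effector z-axis (col 2 of R) = (0.5000,0.8660,-0.0000)
R[0][2] = 0.5000

0.500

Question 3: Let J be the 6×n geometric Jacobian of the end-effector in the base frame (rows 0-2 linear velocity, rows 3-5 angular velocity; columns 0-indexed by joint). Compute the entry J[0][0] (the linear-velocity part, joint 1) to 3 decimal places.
axis z_0 = ẑ; lever o_n−o_0 = (-0.3155,7.1104,8.0000)
cross product → J_v[:, 0] = (-7.1104,-0.3155,0.0000)
J_ω[:, 0] = z_0
entry J[0][0] = -7.1104

-7.110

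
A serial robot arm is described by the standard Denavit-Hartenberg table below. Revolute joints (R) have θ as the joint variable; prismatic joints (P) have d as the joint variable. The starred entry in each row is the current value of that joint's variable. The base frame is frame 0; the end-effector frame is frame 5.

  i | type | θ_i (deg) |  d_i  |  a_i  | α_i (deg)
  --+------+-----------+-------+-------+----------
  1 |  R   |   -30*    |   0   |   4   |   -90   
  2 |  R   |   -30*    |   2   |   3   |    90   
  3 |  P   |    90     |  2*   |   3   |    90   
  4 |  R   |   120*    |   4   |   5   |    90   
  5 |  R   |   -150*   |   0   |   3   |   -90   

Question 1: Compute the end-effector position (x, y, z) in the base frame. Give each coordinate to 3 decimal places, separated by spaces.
7.722 -0.071 6.283

after link 1: o_1 = (3.4641, -2.0000, 0.0000)
after link 2: o_2 = (6.7141, -1.5670, 1.5000)
after link 3: o_3 = (7.3481, 1.5311, 3.2321)
after link 4: o_4 = (7.2231, -1.2835, 8.9821)
after link 5: o_5 = (7.7219, -0.0715, 6.2835)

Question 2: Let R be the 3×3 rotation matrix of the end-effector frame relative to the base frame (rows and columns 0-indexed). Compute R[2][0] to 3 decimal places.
End-effector x-axis (col 0 of R) = (0.1663,0.4040,-0.8995)
R[2][0] = -0.8995

-0.900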